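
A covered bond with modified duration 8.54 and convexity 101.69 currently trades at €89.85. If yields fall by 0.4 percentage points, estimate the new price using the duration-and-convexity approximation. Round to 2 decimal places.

Duration effect: -D_mod·Δy = -8.54 × (-0.004) = +0.034160
Convexity effect: ½·C·(Δy)² = 0.5 × 101.69 × (-0.004)² = +0.00081352
ΔP/P ≈ +0.034160 + 0.00081352 = +0.03497352
New price ≈ 89.85 × (1 + 0.03497352) = 92.992370772.

€92.99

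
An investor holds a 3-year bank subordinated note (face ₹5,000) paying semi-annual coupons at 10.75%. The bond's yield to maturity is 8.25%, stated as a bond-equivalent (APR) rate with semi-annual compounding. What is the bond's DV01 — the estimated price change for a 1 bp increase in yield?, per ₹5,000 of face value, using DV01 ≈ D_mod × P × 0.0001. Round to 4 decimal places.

Periodic yield y = 0.04125.
  t   CF        PV=CF/(1+0.04125)^t    t·PV
  1       268.75       258.1032       258.1032
  2       268.75       247.8783       495.7565
  3       268.75       238.0584       714.1751
  4       268.75       228.6275       914.5099
  5       268.75       219.5702     1,097.8510
  6     5,268.75     4,134.0669    24,804.4017
  Σ                  5,326.3045    28,284.7974
P = 5,326.3045; D_Mac = 5.31040 half-year periods = 2.65520 yrs; D_mod = 2.55001 yrs.
DV01 ≈ 2.55001 × 5,326.3045 × 0.0001 = 1.358214.

₹1.3582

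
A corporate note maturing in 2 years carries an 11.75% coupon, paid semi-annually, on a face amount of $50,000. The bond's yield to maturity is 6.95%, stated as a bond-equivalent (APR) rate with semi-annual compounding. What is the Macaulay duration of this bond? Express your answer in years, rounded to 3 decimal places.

Periodic yield y = 0.03475. Discount each cash flow and weight by its period:
  t   CF        PV=CF/(1+0.03475)^t    t·PV
  1     2,937.50     2,838.8500     2,838.8500
  2     2,937.50     2,743.5129     5,487.0258
  3     2,937.50     2,651.3775     7,954.1326
  4    52,937.50    46,176.5718   184,706.2872
  Σ                 54,410.3122   200,986.2956
Price P = Σ PV = 54,410.3122.
Macaulay duration = Σ(t·PV) / P = 200,986.2956 / 54,410.3122 = 3.69390 half-year periods.
In years: 3.69390 / 2 = 1.84695 years.

1.847 years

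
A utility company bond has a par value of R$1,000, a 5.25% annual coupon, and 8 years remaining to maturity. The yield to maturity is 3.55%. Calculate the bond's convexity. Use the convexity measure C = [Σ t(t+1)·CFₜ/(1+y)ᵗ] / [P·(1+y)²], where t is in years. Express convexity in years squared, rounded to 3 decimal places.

With y = 0.0355:
  t   CF        PV=CF/(1+0.0355)^t    t·PV        t(t+1)·PV
  1        52.50        50.7001        50.7001         101.4003
  2        52.50        48.9620        97.9240         293.7720
  3        52.50        47.2834       141.8503         567.4012
  4        52.50        45.6624       182.6497         913.2483
  5        52.50        44.0970       220.4849       1,322.9092
  6        52.50        42.5852       255.5112       1,788.5784
  7        52.50        41.1253       287.8768       2,303.0142
  8     1,052.50       796.1984     6,369.5869      57,326.2819
  Σ                  1,116.6138     7,606.5838      64,616.6054
P = 1,116.6138.
Convexity = Σ t(t+1)·PV / [P·(1+y)²] = 64,616.6054 / (1,116.6138 × 1.072260) = 53.96858.

53.969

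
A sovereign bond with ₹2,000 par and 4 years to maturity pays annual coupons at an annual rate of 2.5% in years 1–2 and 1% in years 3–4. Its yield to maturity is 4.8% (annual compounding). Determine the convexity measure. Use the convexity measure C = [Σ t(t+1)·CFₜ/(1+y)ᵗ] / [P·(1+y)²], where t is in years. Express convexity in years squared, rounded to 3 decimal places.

17.376

With y = 0.048:
  t   CF        PV=CF/(1+0.048)^t    t·PV        t(t+1)·PV
  1        50.00        47.7099        47.7099          95.4198
  2        50.00        45.5247        91.0495         273.1484
  3        20.00        17.3759        52.1276         208.5102
  4     2,020.00     1,674.5813     6,698.3252      33,491.6261
  Σ                  1,785.1918     6,889.2122      34,068.7046
P = 1,785.1918.
Convexity = Σ t(t+1)·PV / [P·(1+y)²] = 34,068.7046 / (1,785.1918 × 1.098304) = 17.37593.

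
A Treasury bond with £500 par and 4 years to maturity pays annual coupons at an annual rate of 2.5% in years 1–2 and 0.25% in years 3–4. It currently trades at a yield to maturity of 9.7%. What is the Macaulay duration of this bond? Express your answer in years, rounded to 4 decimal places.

3.8484 years

Periodic yield y = 0.097. Discount each cash flow and weight by its year:
  t   CF        PV=CF/(1+0.097)^t    t·PV
  1        12.50        11.3947        11.3947
  2        12.50        10.3872        20.7743
  3         1.25         0.9469         2.8406
  4       501.25       346.1209     1,384.4838
  Σ                    368.8497     1,419.4934
Price P = Σ PV = 368.8497.
Macaulay duration = Σ(t·PV) / P = 1,419.4934 / 368.8497 = 3.84843 years.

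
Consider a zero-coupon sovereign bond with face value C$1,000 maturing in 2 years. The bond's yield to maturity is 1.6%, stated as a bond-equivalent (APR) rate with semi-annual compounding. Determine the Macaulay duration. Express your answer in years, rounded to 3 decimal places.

A zero-coupon bond has a single cash flow at maturity, so its Macaulay duration equals its maturity: 2 years.
(Equivalently: 4 semi-annual periods ÷ 2 = 2 years.)

2.000 years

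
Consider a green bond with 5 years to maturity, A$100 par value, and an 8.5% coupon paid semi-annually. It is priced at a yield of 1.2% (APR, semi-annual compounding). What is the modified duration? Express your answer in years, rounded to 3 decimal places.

Periodic yield y = 0.006. First find Macaulay duration:
  t   CF        PV=CF/(1+0.006)^t    t·PV
  1         4.25         4.2247         4.2247
  2         4.25         4.1995         8.3989
  3         4.25         4.1744        12.5232
  4         4.25         4.1495        16.5980
  5         4.25         4.1248        20.6238
  6         4.25         4.1002        24.6010
  7         4.25         4.0757        28.5300
  8         4.25         4.0514        32.4112
  9         4.25         4.0272        36.2451
  10      104.25        98.1966       981.9656
  Σ                    135.3239     1,166.1215
P = 135.3239; Macaulay duration = 1,166.1215 / 135.3239 = 8.61726 half-year periods = 4.30863 years.
Modified duration = D_Mac / (1 + y) = 4.30863 / 1.006 = 4.28293 years.

4.283 years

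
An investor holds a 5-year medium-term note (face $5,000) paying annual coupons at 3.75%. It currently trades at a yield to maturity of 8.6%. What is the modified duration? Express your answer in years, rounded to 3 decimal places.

4.241 years

Periodic yield y = 0.086. First find Macaulay duration:
  t   CF        PV=CF/(1+0.086)^t    t·PV
  1       187.50       172.6519       172.6519
  2       187.50       158.9797       317.9594
  3       187.50       146.3901       439.1704
  4       187.50       134.7975       539.1902
  5     5,187.50     3,434.0687    17,170.3437
  Σ                  4,046.8880    18,639.3155
P = 4,046.8880; Macaulay duration = 18,639.3155 / 4,046.8880 = 4.60584 years.
Modified duration = D_Mac / (1 + y) = 4.60584 / 1.086 = 4.24110 years.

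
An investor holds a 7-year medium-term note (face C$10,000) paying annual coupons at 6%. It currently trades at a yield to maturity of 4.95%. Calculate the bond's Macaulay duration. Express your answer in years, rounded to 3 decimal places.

Periodic yield y = 0.0495. Discount each cash flow and weight by its year:
  t   CF        PV=CF/(1+0.0495)^t    t·PV
  1       600.00       571.7008       571.7008
  2       600.00       544.7364     1,089.4727
  3       600.00       519.0437     1,557.1311
  4       600.00       494.5628     1,978.2513
  5       600.00       471.2366     2,356.1831
  6       600.00       449.0106     2,694.0636
  7    10,600.00     7,558.3807    52,908.6652
  Σ                 10,608.6717    63,155.4678
Price P = Σ PV = 10,608.6717.
Macaulay duration = Σ(t·PV) / P = 63,155.4678 / 10,608.6717 = 5.95319 years.

5.953 years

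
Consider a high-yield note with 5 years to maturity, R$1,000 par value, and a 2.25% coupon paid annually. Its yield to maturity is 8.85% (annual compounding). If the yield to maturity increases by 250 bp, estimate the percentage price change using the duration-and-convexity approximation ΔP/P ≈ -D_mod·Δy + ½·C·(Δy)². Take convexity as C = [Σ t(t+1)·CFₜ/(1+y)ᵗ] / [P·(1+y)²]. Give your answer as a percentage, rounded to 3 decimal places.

-10.156%

With y = 0.0885:
  t   CF        PV=CF/(1+0.0885)^t    t·PV        t(t+1)·PV
  1        22.50        20.6706        20.6706          41.3413
  2        22.50        18.9900        37.9801         113.9402
  3        22.50        17.4461        52.3382         209.3527
  4        22.50        16.0276        64.1104         320.5522
  5     1,022.50       669.1464     3,345.7320      20,074.3922
  Σ                    742.2807     3,520.8313      20,759.5785
P = 742.2807; D_Mac = 4.74326 yrs; D_mod = 4.35761 yrs; C = 23.60443.
Duration effect: -4.35761 × (+0.025) = -0.108940
Convexity effect: 0.5 × 23.60443 × (0.025)² = +0.0073764
ΔP/P ≈ -0.108940 + 0.0073764 = -0.101564 = -10.1564%.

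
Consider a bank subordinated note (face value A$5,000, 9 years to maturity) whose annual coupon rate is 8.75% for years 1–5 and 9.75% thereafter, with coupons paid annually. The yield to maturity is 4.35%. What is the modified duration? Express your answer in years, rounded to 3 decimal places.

Periodic yield y = 0.0435. First find Macaulay duration:
  t   CF        PV=CF/(1+0.0435)^t    t·PV
  1       437.50       419.2621       419.2621
  2       437.50       401.7845       803.5689
  3       437.50       385.0354     1,155.1063
  4       437.50       368.9846     1,475.9384
  5       437.50       353.6029     1,768.0144
  6       487.50       377.5895     2,265.5370
  7       487.50       361.8491     2,532.9434
  8       487.50       346.7648     2,774.1183
  9     5,487.50     3,740.6102    33,665.4917
  Σ                  6,755.4830    46,859.9805
P = 6,755.4830; Macaulay duration = 46,859.9805 / 6,755.4830 = 6.93658 years.
Modified duration = D_Mac / (1 + y) = 6.93658 / 1.0435 = 6.64742 years.

6.647 years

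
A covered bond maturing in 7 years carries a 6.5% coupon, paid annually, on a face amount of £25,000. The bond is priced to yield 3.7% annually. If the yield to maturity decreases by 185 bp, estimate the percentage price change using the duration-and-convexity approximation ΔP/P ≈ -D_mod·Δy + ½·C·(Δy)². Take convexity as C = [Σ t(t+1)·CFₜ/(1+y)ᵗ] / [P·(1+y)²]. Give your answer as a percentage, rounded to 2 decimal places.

With y = 0.037:
  t   CF        PV=CF/(1+0.037)^t    t·PV        t(t+1)·PV
  1     1,625.00     1,567.0203     1,567.0203       3,134.0405
  2     1,625.00     1,511.1092     3,022.2184       9,066.6553
  3     1,625.00     1,457.1931     4,371.5792      17,486.3168
  4     1,625.00     1,405.2006     5,620.8026      28,104.0129
  5     1,625.00     1,355.0633     6,775.3165      40,651.8990
  6     1,625.00     1,306.7149     7,840.2891      54,882.0237
  7    26,625.00    20,646.1140   144,522.7982   1,156,182.3859
  Σ                 29,248.4154   173,720.0243   1,309,507.3340
P = 29,248.4154; D_Mac = 5.93947 yrs; D_mod = 5.72755 yrs; C = 41.63399.
Duration effect: -5.72755 × (-0.0185) = +0.105960
Convexity effect: 0.5 × 41.63399 × (-0.0185)² = +0.0071246
ΔP/P ≈ +0.105960 + 0.0071246 = +0.113084 = +11.3084%.

+11.31%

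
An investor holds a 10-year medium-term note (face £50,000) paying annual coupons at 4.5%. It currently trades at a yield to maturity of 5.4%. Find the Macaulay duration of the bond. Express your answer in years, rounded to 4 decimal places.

8.1961 years

Periodic yield y = 0.054. Discount each cash flow and weight by its year:
  t   CF        PV=CF/(1+0.054)^t    t·PV
  1     2,250.00     2,134.7249     2,134.7249
  2     2,250.00     2,025.3557     4,050.7113
  3     2,250.00     1,921.5898     5,764.7694
  4     2,250.00     1,823.1402     7,292.5609
  5     2,250.00     1,729.7346     8,648.6728
  6     2,250.00     1,641.1144     9,846.6863
  7     2,250.00     1,557.0345    10,899.2417
  8     2,250.00     1,477.2624    11,818.0988
  9     2,250.00     1,401.5772    12,614.1947
  10   52,250.00    30,880.2058   308,802.0580
  Σ                 46,591.7394   381,871.7188
Price P = Σ PV = 46,591.7394.
Macaulay duration = Σ(t·PV) / P = 381,871.7188 / 46,591.7394 = 8.19612 years.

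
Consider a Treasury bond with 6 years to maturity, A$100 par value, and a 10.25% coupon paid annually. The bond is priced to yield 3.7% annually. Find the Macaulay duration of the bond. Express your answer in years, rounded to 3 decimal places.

4.950 years

Periodic yield y = 0.037. Discount each cash flow and weight by its year:
  t   CF        PV=CF/(1+0.037)^t    t·PV
  1        10.25         9.8843         9.8843
  2        10.25         9.5316        19.0632
  3        10.25         9.1915        27.5746
  4        10.25         8.8636        35.4543
  5        10.25         8.5473        42.7366
  6       110.25        88.6556       531.9335
  Σ                    134.6739       666.6464
Price P = Σ PV = 134.6739.
Macaulay duration = Σ(t·PV) / P = 666.6464 / 134.6739 = 4.95008 years.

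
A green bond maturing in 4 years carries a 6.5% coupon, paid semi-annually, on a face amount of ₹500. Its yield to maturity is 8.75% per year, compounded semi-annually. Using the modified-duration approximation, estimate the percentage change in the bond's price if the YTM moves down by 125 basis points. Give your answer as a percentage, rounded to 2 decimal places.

+4.27%

Periodic yield y = 0.04375. Modified duration first:
  t   CF        PV=CF/(1+0.04375)^t    t·PV
  1        16.25        15.5689        15.5689
  2        16.25        14.9163        29.8326
  3        16.25        14.2910        42.8731
  4        16.25        13.6920        54.7681
  5        16.25        13.1181        65.5905
  6        16.25        12.5682        75.4094
  7        16.25        12.0414        84.2900
  8       516.25       366.5120     2,932.0957
  Σ                    462.7079     3,300.4282
P = 462.7079; D_Mac = 7.13285 half-year periods = 3.56643 yrs; D_mod = 3.56643/(1+0.04375) = 3.41694 yrs.
ΔP/P ≈ -D_mod · Δy = -3.41694 × (-0.0125) = +0.042712 = +4.2712%.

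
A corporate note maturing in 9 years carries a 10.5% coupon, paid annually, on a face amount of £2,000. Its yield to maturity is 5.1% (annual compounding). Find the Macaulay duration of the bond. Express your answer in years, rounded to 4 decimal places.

Periodic yield y = 0.051. Discount each cash flow and weight by its year:
  t   CF        PV=CF/(1+0.051)^t    t·PV
  1       210.00       199.8097       199.8097
  2       210.00       190.1139       380.2278
  3       210.00       180.8886       542.6657
  4       210.00       172.1109       688.4437
  5       210.00       163.7592       818.7960
  6       210.00       155.8128       934.8765
  7       210.00       148.2519     1,037.7633
  8       210.00       141.0579     1,128.4636
  9     2,210.00     1,412.4329    12,711.8962
  Σ                  2,764.2378    18,442.9426
Price P = Σ PV = 2,764.2378.
Macaulay duration = Σ(t·PV) / P = 18,442.9426 / 2,764.2378 = 6.67198 years.

6.6720 years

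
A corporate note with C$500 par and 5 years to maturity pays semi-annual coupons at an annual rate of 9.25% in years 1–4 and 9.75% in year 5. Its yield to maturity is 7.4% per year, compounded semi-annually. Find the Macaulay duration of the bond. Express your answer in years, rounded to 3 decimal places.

Periodic yield y = 0.037. Discount each cash flow and weight by its period:
  t   CF        PV=CF/(1+0.037)^t    t·PV
  1       23.125        22.2999        22.2999
  2       23.125        21.5042        43.0085
  3       23.125        20.7370        62.2109
  4       23.125        19.9971        79.9883
  5       23.125        19.2836        96.4180
  6       23.125        18.5956       111.5733
  7       23.125        17.9321       125.5245
  8       23.125        17.2923       138.3381
  9       24.375        17.5766       158.1897
  10     524.375       364.6317     3,646.3169
  Σ                    539.8500     4,483.8682
Price P = Σ PV = 539.8500.
Macaulay duration = Σ(t·PV) / P = 4,483.8682 / 539.8500 = 8.30577 half-year periods.
In years: 8.30577 / 2 = 4.15288 years.

4.153 years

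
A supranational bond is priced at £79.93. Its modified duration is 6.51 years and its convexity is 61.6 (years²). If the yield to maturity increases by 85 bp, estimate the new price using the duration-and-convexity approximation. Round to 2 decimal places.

Duration effect: -D_mod·Δy = -6.51 × (+0.0085) = -0.055335
Convexity effect: ½·C·(Δy)² = 0.5 × 61.6 × (0.0085)² = +0.0022253
ΔP/P ≈ -0.055335 + 0.0022253 = -0.0531097
New price ≈ 79.93 × (1 - 0.0531097) = 75.684941679.

£75.68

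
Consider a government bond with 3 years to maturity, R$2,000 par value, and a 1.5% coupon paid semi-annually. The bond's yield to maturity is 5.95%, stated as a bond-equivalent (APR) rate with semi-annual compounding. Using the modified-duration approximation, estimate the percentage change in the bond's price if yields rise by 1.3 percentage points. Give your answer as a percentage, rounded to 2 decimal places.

Periodic yield y = 0.02975. Modified duration first:
  t   CF        PV=CF/(1+0.02975)^t    t·PV
  1        15.00        14.5666        14.5666
  2        15.00        14.1458        28.2916
  3        15.00        13.7371        41.2114
  4        15.00        13.3403        53.3610
  5        15.00        12.9548        64.7742
  6     2,015.00     1,689.9904    10,139.9426
  Σ                  1,758.7351    10,342.1475
P = 1,758.7351; D_Mac = 5.88045 half-year periods = 2.94022 yrs; D_mod = 2.94022/(1+0.02975) = 2.85528 yrs.
ΔP/P ≈ -D_mod · Δy = -2.85528 × (+0.013) = -0.037119 = -3.7119%.

-3.71%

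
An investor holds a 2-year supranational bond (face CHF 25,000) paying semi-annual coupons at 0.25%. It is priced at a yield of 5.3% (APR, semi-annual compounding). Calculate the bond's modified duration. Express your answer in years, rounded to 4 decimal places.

Periodic yield y = 0.0265. First find Macaulay duration:
  t   CF        PV=CF/(1+0.0265)^t    t·PV
  1        31.25        30.4433        30.4433
  2        31.25        29.6573        59.3147
  3        31.25        28.8917        86.6751
  4    25,031.25    22,544.8174    90,179.2698
  Σ                 22,633.8097    90,355.7028
P = 22,633.8097; Macaulay duration = 90,355.7028 / 22,633.8097 = 3.99207 half-year periods = 1.99603 years.
Modified duration = D_Mac / (1 + y) = 1.99603 / 1.0265 = 1.94450 years.

1.9445 years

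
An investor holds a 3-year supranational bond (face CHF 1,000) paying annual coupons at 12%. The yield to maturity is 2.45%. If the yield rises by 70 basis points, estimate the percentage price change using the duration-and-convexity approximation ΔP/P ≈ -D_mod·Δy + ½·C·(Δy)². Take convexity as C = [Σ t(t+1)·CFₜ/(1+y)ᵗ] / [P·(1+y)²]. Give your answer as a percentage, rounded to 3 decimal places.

-1.838%

With y = 0.0245:
  t   CF        PV=CF/(1+0.0245)^t    t·PV        t(t+1)·PV
  1       120.00       117.1303       117.1303         234.2606
  2       120.00       114.3292       228.6585         685.9754
  3     1,120.00     1,041.5548     3,124.6645      12,498.6579
  Σ                  1,273.0144     3,470.4533      13,418.8939
P = 1,273.0144; D_Mac = 2.72617 yrs; D_mod = 2.66098 yrs; C = 10.04291.
Duration effect: -2.66098 × (+0.007) = -0.018627
Convexity effect: 0.5 × 10.04291 × (0.007)² = +0.0002461
ΔP/P ≈ -0.018627 + 0.0002461 = -0.018381 = -1.8381%.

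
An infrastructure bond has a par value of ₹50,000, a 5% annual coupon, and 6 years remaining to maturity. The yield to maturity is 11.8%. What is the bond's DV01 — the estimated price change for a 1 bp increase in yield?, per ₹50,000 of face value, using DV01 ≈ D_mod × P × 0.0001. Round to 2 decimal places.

Periodic yield y = 0.118.
  t   CF        PV=CF/(1+0.118)^t    t·PV
  1     2,500.00     2,236.1360     2,236.1360
  2     2,500.00     2,000.1216     4,000.2432
  3     2,500.00     1,789.0175     5,367.0526
  4     2,500.00     1,600.1946     6,400.7783
  5     2,500.00     1,431.3011     7,156.5053
  6    52,500.00    26,884.9035   161,309.4210
  Σ                 35,941.6742   186,470.1364
P = 35,941.6742; D_Mac = 5.18813 yrs; D_mod = 4.64055 yrs.
DV01 ≈ 4.64055 × 35,941.6742 × 0.0001 = 16.678903.

₹16.68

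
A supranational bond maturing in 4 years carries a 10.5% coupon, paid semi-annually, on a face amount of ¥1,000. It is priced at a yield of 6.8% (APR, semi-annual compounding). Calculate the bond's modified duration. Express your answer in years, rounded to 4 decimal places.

3.2973 years

Periodic yield y = 0.034. First find Macaulay duration:
  t   CF        PV=CF/(1+0.034)^t    t·PV
  1        52.50        50.7737        50.7737
  2        52.50        49.1042        98.2083
  3        52.50        47.4895       142.4685
  4        52.50        45.9280       183.7118
  5        52.50        44.4178       222.0888
  6        52.50        42.9572       257.7433
  7        52.50        41.5447       290.8128
  8     1,052.50       805.4856     6,443.8850
  Σ                  1,127.7006     7,689.6922
P = 1,127.7006; Macaulay duration = 7,689.6922 / 1,127.7006 = 6.81891 half-year periods = 3.40946 years.
Modified duration = D_Mac / (1 + y) = 3.40946 / 1.034 = 3.29735 years.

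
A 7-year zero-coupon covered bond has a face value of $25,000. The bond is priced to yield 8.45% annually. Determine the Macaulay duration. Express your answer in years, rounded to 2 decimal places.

A zero-coupon bond has a single cash flow at maturity, so its Macaulay duration equals its maturity: 7 years.

7.00 years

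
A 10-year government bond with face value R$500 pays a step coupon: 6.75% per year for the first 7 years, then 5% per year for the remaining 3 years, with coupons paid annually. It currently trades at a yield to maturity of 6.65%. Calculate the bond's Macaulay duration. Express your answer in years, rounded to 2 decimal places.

Periodic yield y = 0.0665. Discount each cash flow and weight by its year:
  t   CF        PV=CF/(1+0.0665)^t    t·PV
  1        33.75        31.6456        31.6456
  2        33.75        29.6724        59.3447
  3        33.75        27.8222        83.4665
  4        33.75        26.0874       104.3495
  5        33.75        24.4607       122.3037
  6        33.75        22.9355       137.6131
  7        33.75        21.5054       150.5379
  8        25.00        14.9366       119.4932
  9        25.00        14.0053       126.0477
  10      525.00       275.7723     2,757.7234
  Σ                    488.8434     3,692.5252
Price P = Σ PV = 488.8434.
Macaulay duration = Σ(t·PV) / P = 3,692.5252 / 488.8434 = 7.55359 years.

7.55 years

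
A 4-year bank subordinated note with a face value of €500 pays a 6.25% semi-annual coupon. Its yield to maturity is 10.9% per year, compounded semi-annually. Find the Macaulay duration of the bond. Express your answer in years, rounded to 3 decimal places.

Periodic yield y = 0.0545. Discount each cash flow and weight by its period:
  t   CF        PV=CF/(1+0.0545)^t    t·PV
  1       15.625        14.8174        14.8174
  2       15.625        14.0516        28.1033
  3       15.625        13.3254        39.9762
  4       15.625        12.6367        50.5468
  5       15.625        11.9836        59.9180
  6       15.625        11.3642        68.1855
  7       15.625        10.7769        75.4383
  8      515.625       337.2572     2,698.0580
  Σ                    426.2132     3,035.0435
Price P = Σ PV = 426.2132.
Macaulay duration = Σ(t·PV) / P = 3,035.0435 / 426.2132 = 7.12095 half-year periods.
In years: 7.12095 / 2 = 3.56048 years.

3.560 years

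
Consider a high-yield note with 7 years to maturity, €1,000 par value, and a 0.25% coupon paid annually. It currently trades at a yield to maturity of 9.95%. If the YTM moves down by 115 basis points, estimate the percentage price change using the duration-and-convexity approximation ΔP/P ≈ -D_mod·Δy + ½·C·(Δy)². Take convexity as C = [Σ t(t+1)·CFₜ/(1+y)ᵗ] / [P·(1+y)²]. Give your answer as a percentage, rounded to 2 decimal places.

+7.54%

With y = 0.0995:
  t   CF        PV=CF/(1+0.0995)^t    t·PV        t(t+1)·PV
  1         2.50         2.2738         2.2738           4.5475
  2         2.50         2.0680         4.1360          12.4080
  3         2.50         1.8809         5.6426          22.5702
  4         2.50         1.7106         6.8426          34.2128
  5         2.50         1.5558         7.7792          46.6751
  6         2.50         1.4150         8.4902          59.4317
  7     1,002.50       516.0809     3,612.5660      28,900.5277
  Σ                    526.9850     3,647.7302      29,080.3730
P = 526.9850; D_Mac = 6.92189 yrs; D_mod = 6.29549 yrs; C = 45.64690.
Duration effect: -6.29549 × (-0.0115) = +0.072398
Convexity effect: 0.5 × 45.64690 × (-0.0115)² = +0.0030184
ΔP/P ≈ +0.072398 + 0.0030184 = +0.075416 = +7.5416%.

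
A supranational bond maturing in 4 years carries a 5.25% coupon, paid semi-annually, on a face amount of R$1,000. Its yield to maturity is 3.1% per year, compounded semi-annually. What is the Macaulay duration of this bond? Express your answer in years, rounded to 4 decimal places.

3.6750 years

Periodic yield y = 0.0155. Discount each cash flow and weight by its period:
  t   CF        PV=CF/(1+0.0155)^t    t·PV
  1        26.25        25.8493        25.8493
  2        26.25        25.4548        50.9096
  3        26.25        25.0663        75.1988
  4        26.25        24.6837        98.7346
  5        26.25        24.3069       121.5345
  6        26.25        23.9359       143.6154
  7        26.25        23.5706       164.9939
  8     1,026.25       907.4313     7,259.4503
  Σ                  1,080.2987     7,940.2864
Price P = Σ PV = 1,080.2987.
Macaulay duration = Σ(t·PV) / P = 7,940.2864 / 1,080.2987 = 7.35008 half-year periods.
In years: 7.35008 / 2 = 3.67504 years.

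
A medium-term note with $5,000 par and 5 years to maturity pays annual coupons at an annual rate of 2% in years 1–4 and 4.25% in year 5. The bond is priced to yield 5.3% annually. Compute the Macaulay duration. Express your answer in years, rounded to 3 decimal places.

4.794 years

Periodic yield y = 0.053. Discount each cash flow and weight by its year:
  t   CF        PV=CF/(1+0.053)^t    t·PV
  1       100.00        94.9668        94.9668
  2       100.00        90.1869       180.3737
  3       100.00        85.6475       256.9426
  4       100.00        81.3367       325.3468
  5     5,212.50     4,026.2822    20,131.4110
  Σ                  4,378.4201    20,989.0409
Price P = Σ PV = 4,378.4201.
Macaulay duration = Σ(t·PV) / P = 20,989.0409 / 4,378.4201 = 4.79375 years.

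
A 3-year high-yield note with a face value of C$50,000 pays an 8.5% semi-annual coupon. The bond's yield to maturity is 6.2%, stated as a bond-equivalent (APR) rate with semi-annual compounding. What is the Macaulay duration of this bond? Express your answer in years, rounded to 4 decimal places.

2.7203 years

Periodic yield y = 0.031. Discount each cash flow and weight by its period:
  t   CF        PV=CF/(1+0.031)^t    t·PV
  1     2,125.00     2,061.1057     2,061.1057
  2     2,125.00     1,999.1326     3,998.2652
  3     2,125.00     1,939.0229     5,817.0687
  4     2,125.00     1,880.7206     7,522.8823
  5     2,125.00     1,824.1713     9,120.8563
  6    52,125.00    43,400.4344   260,402.6063
  Σ                 53,104.5874   288,922.7845
Price P = Σ PV = 53,104.5874.
Macaulay duration = Σ(t·PV) / P = 288,922.7845 / 53,104.5874 = 5.44064 half-year periods.
In years: 5.44064 / 2 = 2.72032 years.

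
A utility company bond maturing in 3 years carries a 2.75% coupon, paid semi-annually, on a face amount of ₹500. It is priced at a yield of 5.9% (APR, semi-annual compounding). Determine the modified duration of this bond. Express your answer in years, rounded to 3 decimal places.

Periodic yield y = 0.0295. First find Macaulay duration:
  t   CF        PV=CF/(1+0.0295)^t    t·PV
  1        6.875         6.6780         6.6780
  2        6.875         6.4866        12.9733
  3        6.875         6.3008        18.9023
  4        6.875         6.1202        24.4809
  5        6.875         5.9449        29.7243
  6      506.875       425.7383     2,554.4301
  Σ                    457.2688     2,647.1888
P = 457.2688; Macaulay duration = 2,647.1888 / 457.2688 = 5.78913 half-year periods = 2.89457 years.
Modified duration = D_Mac / (1 + y) = 2.89457 / 1.0295 = 2.81162 years.

2.812 years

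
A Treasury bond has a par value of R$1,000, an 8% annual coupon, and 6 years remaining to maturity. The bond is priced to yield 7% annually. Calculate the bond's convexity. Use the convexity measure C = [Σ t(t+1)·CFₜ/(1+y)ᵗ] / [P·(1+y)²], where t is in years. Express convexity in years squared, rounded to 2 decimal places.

28.77

With y = 0.07:
  t   CF        PV=CF/(1+0.07)^t    t·PV        t(t+1)·PV
  1        80.00        74.7664        74.7664         149.5327
  2        80.00        69.8751       139.7502         419.2506
  3        80.00        65.3038       195.9115         783.6460
  4        80.00        61.0316       244.1265       1,220.6323
  5        80.00        57.0389       285.1945       1,711.1668
  6     1,080.00       719.6496     4,317.8976      30,225.2833
  Σ                  1,047.6654     5,257.6466      34,509.5117
P = 1,047.6654.
Convexity = Σ t(t+1)·PV / [P·(1+y)²] = 34,509.5117 / (1,047.6654 × 1.144900) = 28.77058.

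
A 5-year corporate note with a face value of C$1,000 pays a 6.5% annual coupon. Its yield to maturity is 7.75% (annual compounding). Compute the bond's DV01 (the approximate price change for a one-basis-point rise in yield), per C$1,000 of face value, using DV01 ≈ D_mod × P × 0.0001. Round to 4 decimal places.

C$0.3886

Periodic yield y = 0.0775.
  t   CF        PV=CF/(1+0.0775)^t    t·PV
  1        65.00        60.3248        60.3248
  2        65.00        55.9859       111.9718
  3        65.00        51.9591       155.8773
  4        65.00        48.2219       192.8876
  5     1,065.00       733.2688     3,666.3441
  Σ                    949.7605     4,187.4056
P = 949.7605; D_Mac = 4.40891 yrs; D_mod = 4.09179 yrs.
DV01 ≈ 4.09179 × 949.7605 × 0.0001 = 0.388622.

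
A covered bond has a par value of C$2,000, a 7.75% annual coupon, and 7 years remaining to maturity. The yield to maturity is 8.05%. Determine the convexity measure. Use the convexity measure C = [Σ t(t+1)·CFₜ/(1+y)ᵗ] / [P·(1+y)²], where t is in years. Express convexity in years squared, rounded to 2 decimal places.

With y = 0.0805:
  t   CF        PV=CF/(1+0.0805)^t    t·PV        t(t+1)·PV
  1       155.00       143.4521       143.4521         286.9042
  2       155.00       132.7646       265.5291         796.5874
  3       155.00       122.8733       368.6198       1,474.4791
  4       155.00       113.7189       454.8756       2,274.3778
  5       155.00       105.2465       526.2327       3,157.3963
  6       155.00        97.4054       584.4324       4,091.0271
  7     2,155.00     1,253.3544     8,773.4805      70,187.8441
  Σ                  1,968.8151    11,116.6223      82,268.6161
P = 1,968.8151.
Convexity = Σ t(t+1)·PV / [P·(1+y)²] = 82,268.6161 / (1,968.8151 × 1.167480) = 35.79148.

35.79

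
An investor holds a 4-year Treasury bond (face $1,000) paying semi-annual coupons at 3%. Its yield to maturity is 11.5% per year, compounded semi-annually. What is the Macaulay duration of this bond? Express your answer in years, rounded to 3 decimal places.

Periodic yield y = 0.0575. Discount each cash flow and weight by its period:
  t   CF        PV=CF/(1+0.0575)^t    t·PV
  1        15.00        14.1844        14.1844
  2        15.00        13.4131        26.8263
  3        15.00        12.6838        38.0515
  4        15.00        11.9942        47.9766
  5        15.00        11.3420        56.7100
  6        15.00        10.7253        64.3517
  7        15.00        10.1421        70.9948
  8     1,015.00       648.9676     5,191.7410
  Σ                    733.4525     5,510.8363
Price P = Σ PV = 733.4525.
Macaulay duration = Σ(t·PV) / P = 5,510.8363 / 733.4525 = 7.51356 half-year periods.
In years: 7.51356 / 2 = 3.75678 years.

3.757 years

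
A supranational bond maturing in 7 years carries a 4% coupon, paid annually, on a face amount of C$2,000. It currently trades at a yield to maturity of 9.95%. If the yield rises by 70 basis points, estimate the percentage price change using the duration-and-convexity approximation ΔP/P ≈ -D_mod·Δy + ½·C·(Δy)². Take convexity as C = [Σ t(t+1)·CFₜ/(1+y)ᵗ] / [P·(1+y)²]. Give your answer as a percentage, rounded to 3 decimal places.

With y = 0.0995:
  t   CF        PV=CF/(1+0.0995)^t    t·PV        t(t+1)·PV
  1        80.00        72.7603        72.7603         145.5207
  2        80.00        66.1758       132.3517         397.0551
  3        80.00        60.1872       180.5617         722.2466
  4        80.00        54.7405       218.9621       1,094.8107
  5        80.00        49.7868       248.9338       1,493.6026
  6        80.00        45.2813       271.6876       1,901.8133
  7     2,080.00     1,070.7712     7,495.3987      59,963.1896
  Σ                  1,419.7032     8,620.6559      65,718.2387
P = 1,419.7032; D_Mac = 6.07215 yrs; D_mod = 5.52265 yrs; C = 38.29110.
Duration effect: -5.52265 × (+0.007) = -0.038659
Convexity effect: 0.5 × 38.29110 × (0.007)² = +0.0009381
ΔP/P ≈ -0.038659 + 0.0009381 = -0.037720 = -3.7720%.

-3.772%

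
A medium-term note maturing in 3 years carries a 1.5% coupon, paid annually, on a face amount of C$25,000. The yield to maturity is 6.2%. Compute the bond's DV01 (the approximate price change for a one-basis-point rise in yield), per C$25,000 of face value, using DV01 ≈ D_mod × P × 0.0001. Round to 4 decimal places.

C$6.0804

Periodic yield y = 0.062.
  t   CF        PV=CF/(1+0.062)^t    t·PV
  1       375.00       353.1073       353.1073
  2       375.00       332.4928       664.9856
  3    25,375.00    21,185.1967    63,555.5901
  Σ                 21,870.7968    64,573.6830
P = 21,870.7968; D_Mac = 2.95251 yrs; D_mod = 2.78014 yrs.
DV01 ≈ 2.78014 × 21,870.7968 × 0.0001 = 6.080384.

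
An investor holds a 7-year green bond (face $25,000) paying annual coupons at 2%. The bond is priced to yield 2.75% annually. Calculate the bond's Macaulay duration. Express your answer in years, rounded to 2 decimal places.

6.59 years

Periodic yield y = 0.0275. Discount each cash flow and weight by its year:
  t   CF        PV=CF/(1+0.0275)^t    t·PV
  1       500.00       486.6180       486.6180
  2       500.00       473.5942       947.1883
  3       500.00       460.9189     1,382.7567
  4       500.00       448.5829     1,794.3315
  5       500.00       436.5770     2,182.8850
  6       500.00       424.8925     2,549.3547
  7    25,500.00    21,089.5526   147,626.8682
  Σ                 23,820.7360   156,970.0024
Price P = Σ PV = 23,820.7360.
Macaulay duration = Σ(t·PV) / P = 156,970.0024 / 23,820.7360 = 6.58964 years.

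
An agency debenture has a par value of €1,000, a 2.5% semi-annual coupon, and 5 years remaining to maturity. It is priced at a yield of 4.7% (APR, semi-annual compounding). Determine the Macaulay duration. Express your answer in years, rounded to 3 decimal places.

4.714 years

Periodic yield y = 0.0235. Discount each cash flow and weight by its period:
  t   CF        PV=CF/(1+0.0235)^t    t·PV
  1        12.50        12.2130        12.2130
  2        12.50        11.9326        23.8652
  3        12.50        11.6586        34.9758
  4        12.50        11.3909        45.5637
  5        12.50        11.1294        55.6469
  6        12.50        10.8738        65.2430
  7        12.50        10.6242        74.3692
  8        12.50        10.3802        83.0419
  9        12.50        10.1419        91.2771
  10    1,012.50       802.6322     8,026.3217
  Σ                    902.9768     8,512.5174
Price P = Σ PV = 902.9768.
Macaulay duration = Σ(t·PV) / P = 8,512.5174 / 902.9768 = 9.42717 half-year periods.
In years: 9.42717 / 2 = 4.71359 years.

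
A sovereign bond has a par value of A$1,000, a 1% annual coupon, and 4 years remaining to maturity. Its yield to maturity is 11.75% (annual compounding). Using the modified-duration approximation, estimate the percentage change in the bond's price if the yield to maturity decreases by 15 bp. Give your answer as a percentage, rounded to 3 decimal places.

+0.527%

Periodic yield y = 0.1175. Modified duration first:
  t   CF        PV=CF/(1+0.1175)^t    t·PV
  1        10.00         8.9485         8.9485
  2        10.00         8.0076        16.0153
  3        10.00         7.1657        21.4970
  4     1,010.00       647.6364     2,590.5456
  Σ                    671.7583     2,637.0065
P = 671.7583; D_Mac = 3.92553 yrs; D_mod = 3.92553/(1+0.1175) = 3.51278 yrs.
ΔP/P ≈ -D_mod · Δy = -3.51278 × (-0.0015) = +0.005269 = +0.5269%.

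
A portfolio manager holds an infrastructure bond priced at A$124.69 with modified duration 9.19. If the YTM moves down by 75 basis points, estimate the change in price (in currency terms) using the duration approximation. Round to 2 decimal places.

Duration approximation: ΔP/P ≈ -D_mod · Δy = -9.19 × (-0.0075) = +0.068925.
ΔP ≈ 124.69 × (+0.068925) = +8.59425825.

+A$8.59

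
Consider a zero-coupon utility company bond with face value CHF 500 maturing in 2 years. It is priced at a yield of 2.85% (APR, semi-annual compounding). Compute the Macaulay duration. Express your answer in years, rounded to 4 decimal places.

2.0000 years

A zero-coupon bond has a single cash flow at maturity, so its Macaulay duration equals its maturity: 2 years.
(Equivalently: 4 semi-annual periods ÷ 2 = 2 years.)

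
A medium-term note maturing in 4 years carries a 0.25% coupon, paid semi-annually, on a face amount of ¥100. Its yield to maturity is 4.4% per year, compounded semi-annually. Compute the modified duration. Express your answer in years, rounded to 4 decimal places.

3.8950 years

Periodic yield y = 0.022. First find Macaulay duration:
  t   CF        PV=CF/(1+0.022)^t    t·PV
  1        0.125         0.1223         0.1223
  2        0.125         0.1197         0.2394
  3        0.125         0.1171         0.3513
  4        0.125         0.1146         0.4583
  5        0.125         0.1121         0.5606
  6        0.125         0.1097         0.6582
  7        0.125         0.1073         0.7514
  8      100.125        84.1270       673.0159
  Σ                     84.9298       676.1573
P = 84.9298; Macaulay duration = 676.1573 / 84.9298 = 7.96137 half-year periods = 3.98068 years.
Modified duration = D_Mac / (1 + y) = 3.98068 / 1.022 = 3.89499 years.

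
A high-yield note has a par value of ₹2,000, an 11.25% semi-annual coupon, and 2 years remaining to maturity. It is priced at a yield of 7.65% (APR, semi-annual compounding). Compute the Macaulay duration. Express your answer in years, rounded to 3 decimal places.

1.851 years

Periodic yield y = 0.03825. Discount each cash flow and weight by its period:
  t   CF        PV=CF/(1+0.03825)^t    t·PV
  1       112.50       108.3554       108.3554
  2       112.50       104.3635       208.7270
  3       112.50       100.5187       301.5560
  4     2,112.50     1,817.9794     7,271.9176
  Σ                  2,131.2170     7,890.5560
Price P = Σ PV = 2,131.2170.
Macaulay duration = Σ(t·PV) / P = 7,890.5560 / 2,131.2170 = 3.70237 half-year periods.
In years: 3.70237 / 2 = 1.85119 years.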